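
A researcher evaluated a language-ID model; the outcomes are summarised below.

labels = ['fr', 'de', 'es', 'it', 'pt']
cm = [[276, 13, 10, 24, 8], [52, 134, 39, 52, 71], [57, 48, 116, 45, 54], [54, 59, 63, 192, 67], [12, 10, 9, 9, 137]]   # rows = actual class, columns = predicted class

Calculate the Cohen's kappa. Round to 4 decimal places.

0.4141

Observed agreement pₒ = trace/N = 855/1611 = 0.53073
Expected agreement pₑ = Σ (rowᵢ·colᵢ)/N² = (331·451 + 348·264 + 320·237 + 435·322 + 177·337)/1611² = 0.19909
κ = (pₒ − pₑ)/(1 − pₑ) = (0.53073 − 0.19909)/(1 − 0.19909) = 0.4141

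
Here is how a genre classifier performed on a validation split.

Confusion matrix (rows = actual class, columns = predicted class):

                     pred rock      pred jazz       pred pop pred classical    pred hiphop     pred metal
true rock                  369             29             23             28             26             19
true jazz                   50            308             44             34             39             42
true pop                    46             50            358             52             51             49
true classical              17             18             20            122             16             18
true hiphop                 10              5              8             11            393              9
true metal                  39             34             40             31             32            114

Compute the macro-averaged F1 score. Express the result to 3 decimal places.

0.621

Per-class F1 score (2·TP/(2·TP+FP+FN)):
  rock: TP=369, FP=50+46+17+10+39=162, FN=29+23+28+26+19=125 → 738/1025 = 0.7200
  jazz: TP=308, FP=29+50+18+5+34=136, FN=50+44+34+39+42=209 → 616/961 = 0.6410
  pop: TP=358, FP=23+44+20+8+40=135, FN=46+50+52+51+49=248 → 716/1099 = 0.6515
  classical: TP=122, FP=28+34+52+11+31=156, FN=17+18+20+16+18=89 → 244/489 = 0.4990
  hiphop: TP=393, FP=26+39+51+16+32=164, FN=10+5+8+11+9=43 → 786/993 = 0.7915
  metal: TP=114, FP=19+42+49+18+9=137, FN=39+34+40+31+32=176 → 228/541 = 0.4214
Macro-F1 score = mean = (0.7200 + 0.6410 + 0.6515 + 0.4990 + 0.7915 + 0.4214) / 6 = 0.621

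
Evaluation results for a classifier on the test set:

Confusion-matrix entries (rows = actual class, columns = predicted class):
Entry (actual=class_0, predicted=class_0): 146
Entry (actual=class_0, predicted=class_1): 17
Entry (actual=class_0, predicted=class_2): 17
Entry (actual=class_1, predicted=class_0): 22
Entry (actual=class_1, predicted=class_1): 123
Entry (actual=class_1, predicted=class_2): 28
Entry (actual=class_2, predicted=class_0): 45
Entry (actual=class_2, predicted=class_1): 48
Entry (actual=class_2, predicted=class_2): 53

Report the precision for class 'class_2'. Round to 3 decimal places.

Treat 'class_2' as positive and all other classes as negative.
precision = TP/(TP+FP).
class_2: TP=53, FP=17+28=45 → 53/98 = 0.5408

0.541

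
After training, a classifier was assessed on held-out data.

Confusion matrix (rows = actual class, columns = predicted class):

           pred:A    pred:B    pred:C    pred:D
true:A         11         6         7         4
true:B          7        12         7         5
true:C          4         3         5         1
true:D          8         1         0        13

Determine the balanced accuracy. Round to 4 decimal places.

0.4389

Balanced accuracy = mean of per-class recall.
  A: recall = 11/28 = 0.39286
  B: recall = 12/31 = 0.38710
  C: recall = 5/13 = 0.38462
  D: recall = 13/22 = 0.59091
Mean = (0.39286 + 0.38710 + 0.38462 + 0.59091) / 4 = 0.4389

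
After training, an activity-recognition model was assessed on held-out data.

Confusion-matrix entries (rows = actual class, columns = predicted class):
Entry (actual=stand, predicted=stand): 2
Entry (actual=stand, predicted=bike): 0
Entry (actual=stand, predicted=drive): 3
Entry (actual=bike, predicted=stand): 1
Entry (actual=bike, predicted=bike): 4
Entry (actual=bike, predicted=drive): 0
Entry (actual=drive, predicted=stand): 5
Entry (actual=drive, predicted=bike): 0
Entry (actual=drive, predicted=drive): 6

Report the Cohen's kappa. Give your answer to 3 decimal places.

0.330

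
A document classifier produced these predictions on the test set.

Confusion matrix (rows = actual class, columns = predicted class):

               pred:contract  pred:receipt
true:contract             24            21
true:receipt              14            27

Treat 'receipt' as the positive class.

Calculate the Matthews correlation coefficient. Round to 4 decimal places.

0.1930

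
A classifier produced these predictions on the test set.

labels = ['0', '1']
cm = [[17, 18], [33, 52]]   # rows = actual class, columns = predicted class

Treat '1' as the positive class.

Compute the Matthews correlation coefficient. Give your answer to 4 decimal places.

MCC = (TP·TN − FP·FN) / √((TP+FP)(TP+FN)(TN+FP)(TN+FN))
Numerator = 52·17 − 18·33 = 290
Denominator = √(70·85·35·50) = √10412500 = 3226.8406
MCC = 290 / 3226.8406 = 0.0899

0.0899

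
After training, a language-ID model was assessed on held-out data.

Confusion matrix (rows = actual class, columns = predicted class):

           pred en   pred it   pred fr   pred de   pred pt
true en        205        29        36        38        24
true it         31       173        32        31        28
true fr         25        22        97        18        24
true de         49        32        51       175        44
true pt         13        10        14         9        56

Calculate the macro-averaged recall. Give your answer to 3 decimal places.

0.555

Per-class recall (TP/(TP+FN)):
  en: TP=205, FN=29+36+38+24=127 → 205/332 = 0.6175
  it: TP=173, FN=31+32+31+28=122 → 173/295 = 0.5864
  fr: TP=97, FN=25+22+18+24=89 → 97/186 = 0.5215
  de: TP=175, FN=49+32+51+44=176 → 175/351 = 0.4986
  pt: TP=56, FN=13+10+14+9=46 → 56/102 = 0.5490
Macro-recall = mean = (0.6175 + 0.5864 + 0.5215 + 0.4986 + 0.5490) / 5 = 0.555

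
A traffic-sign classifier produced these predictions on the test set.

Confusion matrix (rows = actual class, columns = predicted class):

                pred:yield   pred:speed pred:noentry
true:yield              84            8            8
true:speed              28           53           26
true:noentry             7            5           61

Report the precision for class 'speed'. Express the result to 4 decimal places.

0.8030

One-vs-rest for 'speed': TP = diagonal; FP = other classes predicted 'speed'; FN = 'speed' predicted as other.
precision = TP/(TP+FP).
speed: TP=53, FP=8+5=13 → 53/66 = 0.80303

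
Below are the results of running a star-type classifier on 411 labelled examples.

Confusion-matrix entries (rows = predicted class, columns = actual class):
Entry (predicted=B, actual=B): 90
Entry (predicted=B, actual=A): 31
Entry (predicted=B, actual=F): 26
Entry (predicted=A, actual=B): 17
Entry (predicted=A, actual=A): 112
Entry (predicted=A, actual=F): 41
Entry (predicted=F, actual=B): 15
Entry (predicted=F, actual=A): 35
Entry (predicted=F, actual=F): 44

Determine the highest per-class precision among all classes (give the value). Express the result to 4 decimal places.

0.6588

Per-class precision (TP/(TP+FP)):
  B: TP=90, FP=31+26=57 → 90/147 = 0.61224
  A: TP=112, FP=17+41=58 → 112/170 = 0.65882
  F: TP=44, FP=15+35=50 → 44/94 = 0.46809
Highest is class 'A' with precision = 0.6588.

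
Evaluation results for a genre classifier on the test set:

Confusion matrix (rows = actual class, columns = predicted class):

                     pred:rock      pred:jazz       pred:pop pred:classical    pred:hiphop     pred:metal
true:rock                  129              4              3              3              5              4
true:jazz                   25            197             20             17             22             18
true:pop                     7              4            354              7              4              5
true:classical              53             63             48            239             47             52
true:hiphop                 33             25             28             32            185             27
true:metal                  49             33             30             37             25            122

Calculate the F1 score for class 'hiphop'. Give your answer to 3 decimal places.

Take TP from the diagonal, FP from the rest of the 'hiphop' prediction marginal, FN from the rest of the 'hiphop' actual marginal.
F1 score = 2·TP/(2·TP+FP+FN).
hiphop: TP=185, FP=5+22+4+47+25=103, FN=33+25+28+32+27=145 → 370/618 = 0.5987

0.599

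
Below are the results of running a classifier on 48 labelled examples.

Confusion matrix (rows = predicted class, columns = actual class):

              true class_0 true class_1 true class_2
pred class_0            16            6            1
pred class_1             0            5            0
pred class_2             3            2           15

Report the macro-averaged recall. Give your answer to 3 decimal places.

0.721

Per-class recall (TP/(TP+FN)):
  class_0: TP=16, FN=0+3=3 → 16/19 = 0.8421
  class_1: TP=5, FN=6+2=8 → 5/13 = 0.3846
  class_2: TP=15, FN=1+0=1 → 15/16 = 0.9375
Macro-recall = mean = (0.8421 + 0.3846 + 0.9375) / 3 = 0.721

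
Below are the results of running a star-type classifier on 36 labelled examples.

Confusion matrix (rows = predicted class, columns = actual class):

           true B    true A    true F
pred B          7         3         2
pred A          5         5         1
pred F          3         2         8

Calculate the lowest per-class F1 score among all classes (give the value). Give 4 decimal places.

0.4762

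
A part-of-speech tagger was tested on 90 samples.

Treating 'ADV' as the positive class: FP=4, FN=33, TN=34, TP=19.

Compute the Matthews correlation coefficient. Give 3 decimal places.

0.295

MCC = (TP·TN − FP·FN) / √((TP+FP)(TP+FN)(TN+FP)(TN+FN))
Numerator = 19·34 − 4·33 = 514
Denominator = √(23·52·38·67) = √3045016 = 1744.9974
MCC = 514 / 1744.9974 = 0.295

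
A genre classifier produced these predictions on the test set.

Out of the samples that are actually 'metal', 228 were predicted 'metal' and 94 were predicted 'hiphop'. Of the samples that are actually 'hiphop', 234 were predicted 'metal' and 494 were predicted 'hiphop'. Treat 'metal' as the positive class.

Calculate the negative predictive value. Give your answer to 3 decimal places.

0.840

NPV = TN/(TN+FN) = 494/(494+94) = 0.840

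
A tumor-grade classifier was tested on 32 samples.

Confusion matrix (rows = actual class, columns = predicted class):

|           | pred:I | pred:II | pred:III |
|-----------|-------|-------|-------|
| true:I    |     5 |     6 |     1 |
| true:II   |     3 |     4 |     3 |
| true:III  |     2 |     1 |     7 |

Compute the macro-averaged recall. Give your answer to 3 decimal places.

0.506

Per-class recall (TP/(TP+FN)):
  I: TP=5, FN=6+1=7 → 5/12 = 0.4167
  II: TP=4, FN=3+3=6 → 4/10 = 0.4000
  III: TP=7, FN=2+1=3 → 7/10 = 0.7000
Macro-recall = mean = (0.4167 + 0.4000 + 0.7000) / 3 = 0.506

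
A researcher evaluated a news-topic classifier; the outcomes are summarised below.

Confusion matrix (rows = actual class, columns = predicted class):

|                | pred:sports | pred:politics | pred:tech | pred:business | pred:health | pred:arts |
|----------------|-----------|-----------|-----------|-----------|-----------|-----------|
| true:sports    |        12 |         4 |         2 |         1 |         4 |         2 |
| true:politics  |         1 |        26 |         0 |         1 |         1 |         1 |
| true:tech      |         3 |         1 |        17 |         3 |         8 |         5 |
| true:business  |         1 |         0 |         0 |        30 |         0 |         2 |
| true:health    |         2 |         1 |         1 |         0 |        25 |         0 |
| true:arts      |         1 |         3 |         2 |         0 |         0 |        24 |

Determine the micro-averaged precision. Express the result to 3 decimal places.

0.728

Micro-averaging pools counts across classes: ΣTP=134, ΣFP=50, ΣFN=50.
Micro-precision = TP/(TP+FP) on pooled counts = 0.728 (equals overall accuracy in single-label multiclass).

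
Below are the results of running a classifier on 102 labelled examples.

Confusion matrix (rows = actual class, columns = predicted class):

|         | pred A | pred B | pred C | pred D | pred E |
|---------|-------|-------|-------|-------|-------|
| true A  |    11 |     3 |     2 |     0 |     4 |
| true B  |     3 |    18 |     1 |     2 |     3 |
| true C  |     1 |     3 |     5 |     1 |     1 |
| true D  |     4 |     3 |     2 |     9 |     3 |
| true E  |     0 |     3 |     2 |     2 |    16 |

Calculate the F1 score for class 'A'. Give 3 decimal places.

0.564

Take TP from the diagonal, FP from the rest of the 'A' prediction marginal, FN from the rest of the 'A' actual marginal.
F1 score = 2·TP/(2·TP+FP+FN).
A: TP=11, FP=3+1+4+0=8, FN=3+2+0+4=9 → 22/39 = 0.5641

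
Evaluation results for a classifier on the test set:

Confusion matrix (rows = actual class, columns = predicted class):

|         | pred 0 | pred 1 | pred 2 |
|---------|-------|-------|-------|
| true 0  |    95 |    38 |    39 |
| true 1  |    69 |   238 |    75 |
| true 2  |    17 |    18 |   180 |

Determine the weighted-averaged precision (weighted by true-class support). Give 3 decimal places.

0.691

Per-class precision (TP/(TP+FP)):
  0: TP=95, FP=69+17=86 → 95/181 = 0.5249
  1: TP=238, FP=38+18=56 → 238/294 = 0.8095
  2: TP=180, FP=39+75=114 → 180/294 = 0.6122
Weighted-precision = Σ (supportᵢ/N)·precisionᵢ with N=769: (172/769)·0.5249 + (382/769)·0.8095 + (215/769)·0.6122 = 0.691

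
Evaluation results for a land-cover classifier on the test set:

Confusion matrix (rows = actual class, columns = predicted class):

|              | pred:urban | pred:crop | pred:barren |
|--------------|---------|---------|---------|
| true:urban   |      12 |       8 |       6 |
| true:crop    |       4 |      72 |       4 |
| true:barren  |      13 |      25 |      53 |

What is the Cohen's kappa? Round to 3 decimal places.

0.506

Observed agreement pₒ = trace/N = 137/197 = 0.6954
Expected agreement pₑ = Σ (rowᵢ·colᵢ)/N² = (26·29 + 80·105 + 91·63)/197² = 0.3836
κ = (pₒ − pₑ)/(1 − pₑ) = (0.6954 − 0.3836)/(1 − 0.3836) = 0.506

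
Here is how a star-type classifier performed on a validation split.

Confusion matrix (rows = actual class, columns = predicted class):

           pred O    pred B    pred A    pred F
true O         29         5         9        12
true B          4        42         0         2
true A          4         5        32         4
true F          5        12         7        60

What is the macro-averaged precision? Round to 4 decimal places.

Per-class precision (TP/(TP+FP)):
  O: TP=29, FP=4+4+5=13 → 29/42 = 0.69048
  B: TP=42, FP=5+5+12=22 → 42/64 = 0.65625
  A: TP=32, FP=9+0+7=16 → 32/48 = 0.66667
  F: TP=60, FP=12+2+4=18 → 60/78 = 0.76923
Macro-precision = mean = (0.69048 + 0.65625 + 0.66667 + 0.76923) / 4 = 0.6957

0.6957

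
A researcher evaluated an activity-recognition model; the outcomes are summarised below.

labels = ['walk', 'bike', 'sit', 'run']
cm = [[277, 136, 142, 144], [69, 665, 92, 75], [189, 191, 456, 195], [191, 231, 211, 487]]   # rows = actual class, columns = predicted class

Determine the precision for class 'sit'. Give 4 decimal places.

Take TP from the diagonal, FP from the rest of the 'sit' prediction marginal, FN from the rest of the 'sit' actual marginal.
precision = TP/(TP+FP).
sit: TP=456, FP=142+92+211=445 → 456/901 = 0.50610

0.5061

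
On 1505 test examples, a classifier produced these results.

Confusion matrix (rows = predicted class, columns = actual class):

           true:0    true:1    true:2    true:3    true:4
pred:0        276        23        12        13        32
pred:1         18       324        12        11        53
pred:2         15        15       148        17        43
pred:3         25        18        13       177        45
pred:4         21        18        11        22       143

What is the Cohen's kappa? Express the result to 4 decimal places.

Observed agreement pₒ = trace/N = 1068/1505 = 0.70963
Expected agreement pₑ = Σ (rowᵢ·colᵢ)/N² = (355·356 + 398·418 + 196·238 + 240·278 + 316·215)/1505² = 0.20929
κ = (pₒ − pₑ)/(1 − pₑ) = (0.70963 − 0.20929)/(1 − 0.20929) = 0.6328

0.6328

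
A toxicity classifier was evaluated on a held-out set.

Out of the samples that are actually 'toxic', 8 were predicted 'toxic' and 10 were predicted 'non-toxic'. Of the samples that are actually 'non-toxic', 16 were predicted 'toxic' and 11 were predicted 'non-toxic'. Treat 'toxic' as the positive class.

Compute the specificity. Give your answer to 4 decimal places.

0.4074

Specificity = TN/(TN+FP) = 11/(11+16) = 0.4074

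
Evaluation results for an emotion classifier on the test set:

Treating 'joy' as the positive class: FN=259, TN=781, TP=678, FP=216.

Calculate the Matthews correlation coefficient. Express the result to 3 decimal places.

0.508

MCC = (TP·TN − FP·FN) / √((TP+FP)(TP+FN)(TN+FP)(TN+FN))
Numerator = 678·781 − 216·259 = 473574
Denominator = √(894·937·997·1040) = √868571564640 = 931971.8690
MCC = 473574 / 931971.8690 = 0.508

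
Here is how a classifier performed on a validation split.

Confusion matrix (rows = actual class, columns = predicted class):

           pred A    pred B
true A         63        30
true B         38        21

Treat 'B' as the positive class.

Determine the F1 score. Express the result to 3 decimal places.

0.382

Precision = TP/(TP+FP) = 21/51 = 0.4118
Recall = TP/(TP+FN) = 21/59 = 0.3559
F1 = 2·TP/(2·TP+FP+FN) = 42/110 = 0.382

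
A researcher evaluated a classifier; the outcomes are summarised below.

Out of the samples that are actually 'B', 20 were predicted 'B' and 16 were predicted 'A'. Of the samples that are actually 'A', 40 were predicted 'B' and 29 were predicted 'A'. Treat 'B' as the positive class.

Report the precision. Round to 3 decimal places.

Precision = TP/(TP+FP) = 20/(20+40) = 20/60 = 0.333

0.333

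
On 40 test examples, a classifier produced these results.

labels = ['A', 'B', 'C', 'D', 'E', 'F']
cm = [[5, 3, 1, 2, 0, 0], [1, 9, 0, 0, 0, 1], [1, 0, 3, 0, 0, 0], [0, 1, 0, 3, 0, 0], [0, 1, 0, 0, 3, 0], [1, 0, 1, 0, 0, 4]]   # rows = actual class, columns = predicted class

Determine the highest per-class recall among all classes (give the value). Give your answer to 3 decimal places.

Per-class recall (TP/(TP+FN)):
  A: TP=5, FN=3+1+2+0+0=6 → 5/11 = 0.4545
  B: TP=9, FN=1+0+0+0+1=2 → 9/11 = 0.8182
  C: TP=3, FN=1+0+0+0+0=1 → 3/4 = 0.7500
  D: TP=3, FN=0+1+0+0+0=1 → 3/4 = 0.7500
  E: TP=3, FN=0+1+0+0+0=1 → 3/4 = 0.7500
  F: TP=4, FN=1+0+1+0+0=2 → 4/6 = 0.6667
Highest is class 'B' with recall = 0.818.

0.818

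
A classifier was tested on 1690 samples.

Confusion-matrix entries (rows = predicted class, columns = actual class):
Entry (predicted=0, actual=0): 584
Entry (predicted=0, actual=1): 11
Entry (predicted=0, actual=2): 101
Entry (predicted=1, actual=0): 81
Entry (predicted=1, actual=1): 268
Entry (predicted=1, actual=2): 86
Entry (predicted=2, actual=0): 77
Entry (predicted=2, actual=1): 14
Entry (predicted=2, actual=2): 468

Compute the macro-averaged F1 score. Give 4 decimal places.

Per-class F1 score (2·TP/(2·TP+FP+FN)):
  0: TP=584, FP=11+101=112, FN=81+77=158 → 1168/1438 = 0.81224
  1: TP=268, FP=81+86=167, FN=11+14=25 → 536/728 = 0.73626
  2: TP=468, FP=77+14=91, FN=101+86=187 → 936/1214 = 0.77100
Macro-F1 score = mean = (0.81224 + 0.73626 + 0.77100) / 3 = 0.7732

0.7732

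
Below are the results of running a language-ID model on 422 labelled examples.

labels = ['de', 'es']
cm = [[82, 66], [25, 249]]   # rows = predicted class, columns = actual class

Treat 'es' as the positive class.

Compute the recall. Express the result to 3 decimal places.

Recall = TP/(TP+FN) = 249/(249+66) = 249/315 = 0.790

0.790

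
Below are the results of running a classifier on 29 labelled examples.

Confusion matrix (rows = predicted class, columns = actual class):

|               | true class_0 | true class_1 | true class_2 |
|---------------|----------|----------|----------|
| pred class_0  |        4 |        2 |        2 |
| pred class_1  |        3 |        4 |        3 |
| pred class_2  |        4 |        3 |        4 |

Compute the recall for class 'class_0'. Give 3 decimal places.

0.364

Take TP from the diagonal, FP from the rest of the 'class_0' prediction marginal, FN from the rest of the 'class_0' actual marginal.
recall = TP/(TP+FN).
class_0: TP=4, FN=3+4=7 → 4/11 = 0.3636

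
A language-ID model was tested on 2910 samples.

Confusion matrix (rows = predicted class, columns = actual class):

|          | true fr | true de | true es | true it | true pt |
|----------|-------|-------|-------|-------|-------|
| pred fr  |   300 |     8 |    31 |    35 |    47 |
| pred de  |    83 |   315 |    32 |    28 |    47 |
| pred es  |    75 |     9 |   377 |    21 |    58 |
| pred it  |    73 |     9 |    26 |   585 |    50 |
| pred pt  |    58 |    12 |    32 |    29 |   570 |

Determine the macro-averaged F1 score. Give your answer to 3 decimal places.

0.728

Per-class F1 score (2·TP/(2·TP+FP+FN)):
  fr: TP=300, FP=8+31+35+47=121, FN=83+75+73+58=289 → 600/1010 = 0.5941
  de: TP=315, FP=83+32+28+47=190, FN=8+9+9+12=38 → 630/858 = 0.7343
  es: TP=377, FP=75+9+21+58=163, FN=31+32+26+32=121 → 754/1038 = 0.7264
  it: TP=585, FP=73+9+26+50=158, FN=35+28+21+29=113 → 1170/1441 = 0.8119
  pt: TP=570, FP=58+12+32+29=131, FN=47+47+58+50=202 → 1140/1473 = 0.7739
Macro-F1 score = mean = (0.5941 + 0.7343 + 0.7264 + 0.8119 + 0.7739) / 5 = 0.728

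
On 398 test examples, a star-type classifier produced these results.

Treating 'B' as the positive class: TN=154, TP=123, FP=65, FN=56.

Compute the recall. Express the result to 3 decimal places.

0.687

Recall = TP/(TP+FN) = 123/(123+56) = 123/179 = 0.687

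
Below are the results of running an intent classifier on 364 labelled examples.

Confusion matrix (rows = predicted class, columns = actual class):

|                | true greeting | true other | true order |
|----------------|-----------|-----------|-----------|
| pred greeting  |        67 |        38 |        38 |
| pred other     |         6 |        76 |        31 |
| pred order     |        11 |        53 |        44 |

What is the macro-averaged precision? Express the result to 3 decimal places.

0.516

Per-class precision (TP/(TP+FP)):
  greeting: TP=67, FP=38+38=76 → 67/143 = 0.4685
  other: TP=76, FP=6+31=37 → 76/113 = 0.6726
  order: TP=44, FP=11+53=64 → 44/108 = 0.4074
Macro-precision = mean = (0.4685 + 0.6726 + 0.4074) / 3 = 0.516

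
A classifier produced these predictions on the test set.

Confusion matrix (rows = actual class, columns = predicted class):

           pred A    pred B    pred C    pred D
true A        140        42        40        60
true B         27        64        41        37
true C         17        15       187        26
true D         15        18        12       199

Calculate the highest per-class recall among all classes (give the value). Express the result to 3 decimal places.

0.816

Per-class recall (TP/(TP+FN)):
  A: TP=140, FN=42+40+60=142 → 140/282 = 0.4965
  B: TP=64, FN=27+41+37=105 → 64/169 = 0.3787
  C: TP=187, FN=17+15+26=58 → 187/245 = 0.7633
  D: TP=199, FN=15+18+12=45 → 199/244 = 0.8156
Highest is class 'D' with recall = 0.816.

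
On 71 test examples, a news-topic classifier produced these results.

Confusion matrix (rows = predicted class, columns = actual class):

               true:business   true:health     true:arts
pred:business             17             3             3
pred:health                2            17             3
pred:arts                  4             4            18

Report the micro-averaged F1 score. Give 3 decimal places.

0.732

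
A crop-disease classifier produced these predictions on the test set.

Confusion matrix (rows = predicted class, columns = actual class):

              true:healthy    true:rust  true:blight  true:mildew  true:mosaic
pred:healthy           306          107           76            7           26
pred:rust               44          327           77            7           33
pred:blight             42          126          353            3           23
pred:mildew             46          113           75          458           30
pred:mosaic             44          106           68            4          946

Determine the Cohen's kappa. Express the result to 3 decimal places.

Observed agreement pₒ = trace/N = 2390/3447 = 0.6934
Expected agreement pₑ = Σ (rowᵢ·colᵢ)/N² = (482·522 + 779·488 + 649·547 + 479·722 + 1058·1168)/3447² = 0.2162
κ = (pₒ − pₑ)/(1 − pₑ) = (0.6934 − 0.2162)/(1 − 0.2162) = 0.609

0.609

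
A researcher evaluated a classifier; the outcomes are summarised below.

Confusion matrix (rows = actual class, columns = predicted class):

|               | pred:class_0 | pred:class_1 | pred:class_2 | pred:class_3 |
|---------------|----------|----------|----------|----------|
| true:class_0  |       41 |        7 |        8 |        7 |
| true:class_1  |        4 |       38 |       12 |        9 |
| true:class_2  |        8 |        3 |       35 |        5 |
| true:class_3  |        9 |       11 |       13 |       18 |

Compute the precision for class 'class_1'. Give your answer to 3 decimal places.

precision = TP/(TP+FP).
class_1: TP=38, FP=7+3+11=21 → 38/59 = 0.6441

0.644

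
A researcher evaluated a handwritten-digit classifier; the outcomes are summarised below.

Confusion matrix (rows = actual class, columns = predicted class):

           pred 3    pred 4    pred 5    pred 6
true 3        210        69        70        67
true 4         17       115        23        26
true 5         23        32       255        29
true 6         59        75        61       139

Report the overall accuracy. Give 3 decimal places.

0.566

Accuracy = trace / total = (210+115+255+139=719) / 1270 = 719/1270 = 0.566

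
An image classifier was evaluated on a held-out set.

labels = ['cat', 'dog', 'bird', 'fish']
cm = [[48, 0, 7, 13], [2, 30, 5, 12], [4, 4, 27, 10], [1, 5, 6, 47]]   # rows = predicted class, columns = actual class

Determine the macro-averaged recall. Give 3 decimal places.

Per-class recall (TP/(TP+FN)):
  cat: TP=48, FN=2+4+1=7 → 48/55 = 0.8727
  dog: TP=30, FN=0+4+5=9 → 30/39 = 0.7692
  bird: TP=27, FN=7+5+6=18 → 27/45 = 0.6000
  fish: TP=47, FN=13+12+10=35 → 47/82 = 0.5732
Macro-recall = mean = (0.8727 + 0.7692 + 0.6000 + 0.5732) / 4 = 0.704

0.704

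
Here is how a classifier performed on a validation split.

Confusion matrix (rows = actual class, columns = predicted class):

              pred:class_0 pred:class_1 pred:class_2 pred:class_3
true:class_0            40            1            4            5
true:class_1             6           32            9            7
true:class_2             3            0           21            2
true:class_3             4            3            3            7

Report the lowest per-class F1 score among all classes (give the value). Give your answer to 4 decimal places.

Per-class F1 score (2·TP/(2·TP+FP+FN)):
  class_0: TP=40, FP=6+3+4=13, FN=1+4+5=10 → 80/103 = 0.77670
  class_1: TP=32, FP=1+0+3=4, FN=6+9+7=22 → 64/90 = 0.71111
  class_2: TP=21, FP=4+9+3=16, FN=3+0+2=5 → 42/63 = 0.66667
  class_3: TP=7, FP=5+7+2=14, FN=4+3+3=10 → 14/38 = 0.36842
Lowest is class 'class_3' with F1 score = 0.3684.

0.3684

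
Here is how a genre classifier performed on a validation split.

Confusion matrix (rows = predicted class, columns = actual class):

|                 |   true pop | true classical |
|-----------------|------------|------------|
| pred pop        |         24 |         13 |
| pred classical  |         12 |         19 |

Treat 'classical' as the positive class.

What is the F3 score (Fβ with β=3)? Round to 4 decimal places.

0.5956

Fβ = (1+β²)·TP / ((1+β²)·TP + β²·FN + FP), with β²=9
= 10·19 / (10·19 + 9·13 + 12) = 0.5956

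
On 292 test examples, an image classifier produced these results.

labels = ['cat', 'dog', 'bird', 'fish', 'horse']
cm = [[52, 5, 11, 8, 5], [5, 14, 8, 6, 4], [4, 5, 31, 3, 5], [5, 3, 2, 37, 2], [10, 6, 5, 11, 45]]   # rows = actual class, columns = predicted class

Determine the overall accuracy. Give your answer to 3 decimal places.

0.613

Accuracy = trace / total = (52+14+31+37+45=179) / 292 = 179/292 = 0.613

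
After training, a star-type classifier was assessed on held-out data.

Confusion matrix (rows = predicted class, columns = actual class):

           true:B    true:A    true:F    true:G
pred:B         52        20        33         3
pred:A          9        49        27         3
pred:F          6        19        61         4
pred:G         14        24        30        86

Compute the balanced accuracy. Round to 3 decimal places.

0.595

Balanced accuracy = mean of per-class recall.
  B: recall = 52/81 = 0.6420
  A: recall = 49/112 = 0.4375
  F: recall = 61/151 = 0.4040
  G: recall = 86/96 = 0.8958
Mean = (0.6420 + 0.4375 + 0.4040 + 0.8958) / 4 = 0.595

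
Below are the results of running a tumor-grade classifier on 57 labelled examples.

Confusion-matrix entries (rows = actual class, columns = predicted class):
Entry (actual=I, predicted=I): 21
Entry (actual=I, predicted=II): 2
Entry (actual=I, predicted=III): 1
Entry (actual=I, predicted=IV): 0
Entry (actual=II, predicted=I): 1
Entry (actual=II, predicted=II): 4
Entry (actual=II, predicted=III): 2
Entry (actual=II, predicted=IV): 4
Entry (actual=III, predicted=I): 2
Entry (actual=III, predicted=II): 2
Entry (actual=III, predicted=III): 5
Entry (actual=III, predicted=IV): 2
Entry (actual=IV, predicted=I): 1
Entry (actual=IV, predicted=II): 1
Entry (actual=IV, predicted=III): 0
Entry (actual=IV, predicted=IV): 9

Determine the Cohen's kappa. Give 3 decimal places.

Observed agreement pₒ = trace/N = 39/57 = 0.6842
Expected agreement pₑ = Σ (rowᵢ·colᵢ)/N² = (24·25 + 11·9 + 11·8 + 11·15)/57² = 0.2930
κ = (pₒ − pₑ)/(1 − pₑ) = (0.6842 − 0.2930)/(1 − 0.2930) = 0.553

0.553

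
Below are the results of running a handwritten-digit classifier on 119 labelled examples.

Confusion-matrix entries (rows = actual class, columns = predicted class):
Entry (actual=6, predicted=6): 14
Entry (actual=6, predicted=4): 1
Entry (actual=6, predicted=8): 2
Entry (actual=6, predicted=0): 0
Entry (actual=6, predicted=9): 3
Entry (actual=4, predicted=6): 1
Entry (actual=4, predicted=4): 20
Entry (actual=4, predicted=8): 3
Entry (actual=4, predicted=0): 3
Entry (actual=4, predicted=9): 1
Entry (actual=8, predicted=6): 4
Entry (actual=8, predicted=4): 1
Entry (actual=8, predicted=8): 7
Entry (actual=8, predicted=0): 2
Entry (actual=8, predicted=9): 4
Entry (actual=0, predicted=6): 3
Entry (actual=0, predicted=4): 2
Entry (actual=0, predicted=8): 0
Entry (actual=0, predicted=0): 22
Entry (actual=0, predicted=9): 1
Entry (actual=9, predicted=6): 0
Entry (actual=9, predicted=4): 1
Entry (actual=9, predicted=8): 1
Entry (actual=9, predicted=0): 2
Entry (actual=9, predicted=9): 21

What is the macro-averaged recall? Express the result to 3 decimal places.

0.686

Per-class recall (TP/(TP+FN)):
  6: TP=14, FN=1+2+0+3=6 → 14/20 = 0.7000
  4: TP=20, FN=1+3+3+1=8 → 20/28 = 0.7143
  8: TP=7, FN=4+1+2+4=11 → 7/18 = 0.3889
  0: TP=22, FN=3+2+0+1=6 → 22/28 = 0.7857
  9: TP=21, FN=0+1+1+2=4 → 21/25 = 0.8400
Macro-recall = mean = (0.7000 + 0.7143 + 0.3889 + 0.7857 + 0.8400) / 5 = 0.686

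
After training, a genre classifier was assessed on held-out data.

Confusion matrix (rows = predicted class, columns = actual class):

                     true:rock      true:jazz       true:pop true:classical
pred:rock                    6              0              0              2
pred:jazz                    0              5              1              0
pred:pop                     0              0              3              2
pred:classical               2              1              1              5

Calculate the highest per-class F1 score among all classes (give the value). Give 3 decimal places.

0.833

Per-class F1 score (2·TP/(2·TP+FP+FN)):
  rock: TP=6, FP=0+0+2=2, FN=0+0+2=2 → 12/16 = 0.7500
  jazz: TP=5, FP=0+1+0=1, FN=0+0+1=1 → 10/12 = 0.8333
  pop: TP=3, FP=0+0+2=2, FN=0+1+1=2 → 6/10 = 0.6000
  classical: TP=5, FP=2+1+1=4, FN=2+0+2=4 → 10/18 = 0.5556
Highest is class 'jazz' with F1 score = 0.833.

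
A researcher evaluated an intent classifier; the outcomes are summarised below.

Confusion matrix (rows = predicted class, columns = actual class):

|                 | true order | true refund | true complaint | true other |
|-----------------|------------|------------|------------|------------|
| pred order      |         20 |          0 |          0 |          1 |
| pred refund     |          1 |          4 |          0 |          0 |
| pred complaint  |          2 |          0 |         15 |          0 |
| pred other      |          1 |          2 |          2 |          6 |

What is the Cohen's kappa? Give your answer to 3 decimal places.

Observed agreement pₒ = trace/N = 45/54 = 0.8333
Expected agreement pₑ = Σ (rowᵢ·colᵢ)/N² = (24·21 + 6·5 + 17·17 + 7·11)/54² = 0.3086
κ = (pₒ − pₑ)/(1 − pₑ) = (0.8333 − 0.3086)/(1 − 0.3086) = 0.759

0.759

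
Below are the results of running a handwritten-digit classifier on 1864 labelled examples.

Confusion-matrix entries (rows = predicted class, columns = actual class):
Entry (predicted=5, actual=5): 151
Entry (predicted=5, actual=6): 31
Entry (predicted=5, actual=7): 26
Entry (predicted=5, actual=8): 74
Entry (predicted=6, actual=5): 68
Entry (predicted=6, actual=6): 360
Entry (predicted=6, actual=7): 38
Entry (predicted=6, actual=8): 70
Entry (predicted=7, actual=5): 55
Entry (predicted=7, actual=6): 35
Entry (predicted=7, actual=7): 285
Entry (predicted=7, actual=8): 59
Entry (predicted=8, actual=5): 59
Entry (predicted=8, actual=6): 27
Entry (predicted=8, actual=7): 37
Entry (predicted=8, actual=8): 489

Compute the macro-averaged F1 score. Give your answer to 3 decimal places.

0.666

Per-class F1 score (2·TP/(2·TP+FP+FN)):
  5: TP=151, FP=31+26+74=131, FN=68+55+59=182 → 302/615 = 0.4911
  6: TP=360, FP=68+38+70=176, FN=31+35+27=93 → 720/989 = 0.7280
  7: TP=285, FP=55+35+59=149, FN=26+38+37=101 → 570/820 = 0.6951
  8: TP=489, FP=59+27+37=123, FN=74+70+59=203 → 978/1304 = 0.7500
Macro-F1 score = mean = (0.4911 + 0.7280 + 0.6951 + 0.7500) / 4 = 0.666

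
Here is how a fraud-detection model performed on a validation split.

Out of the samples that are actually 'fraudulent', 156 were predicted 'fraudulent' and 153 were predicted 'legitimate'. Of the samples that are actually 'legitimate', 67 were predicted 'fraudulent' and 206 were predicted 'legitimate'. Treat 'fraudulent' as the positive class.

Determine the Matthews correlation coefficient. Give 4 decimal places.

MCC = (TP·TN − FP·FN) / √((TP+FP)(TP+FN)(TN+FP)(TN+FN))
Numerator = 156·206 − 67·153 = 21885
Denominator = √(223·309·273·359) = √6753368349 = 82178.8802
MCC = 21885 / 82178.8802 = 0.2663

0.2663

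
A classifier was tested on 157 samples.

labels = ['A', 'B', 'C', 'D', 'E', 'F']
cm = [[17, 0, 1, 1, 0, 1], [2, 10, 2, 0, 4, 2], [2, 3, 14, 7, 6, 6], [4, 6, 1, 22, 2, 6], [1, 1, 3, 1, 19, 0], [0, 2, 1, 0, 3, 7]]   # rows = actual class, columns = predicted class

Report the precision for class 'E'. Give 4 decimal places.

0.5588

One-vs-rest for 'E': TP = diagonal; FP = other classes predicted 'E'; FN = 'E' predicted as other.
precision = TP/(TP+FP).
E: TP=19, FP=0+4+6+2+3=15 → 19/34 = 0.55882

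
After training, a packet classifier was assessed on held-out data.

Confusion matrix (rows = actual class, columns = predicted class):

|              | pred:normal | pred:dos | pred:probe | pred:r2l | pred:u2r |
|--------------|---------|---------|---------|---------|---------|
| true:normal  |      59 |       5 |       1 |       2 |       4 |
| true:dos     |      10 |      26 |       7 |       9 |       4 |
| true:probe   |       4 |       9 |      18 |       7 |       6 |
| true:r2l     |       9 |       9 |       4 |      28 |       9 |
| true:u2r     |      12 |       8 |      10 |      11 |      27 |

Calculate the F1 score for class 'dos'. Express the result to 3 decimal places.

Take TP from the diagonal, FP from the rest of the 'dos' prediction marginal, FN from the rest of the 'dos' actual marginal.
F1 score = 2·TP/(2·TP+FP+FN).
dos: TP=26, FP=5+9+9+8=31, FN=10+7+9+4=30 → 52/113 = 0.4602

0.460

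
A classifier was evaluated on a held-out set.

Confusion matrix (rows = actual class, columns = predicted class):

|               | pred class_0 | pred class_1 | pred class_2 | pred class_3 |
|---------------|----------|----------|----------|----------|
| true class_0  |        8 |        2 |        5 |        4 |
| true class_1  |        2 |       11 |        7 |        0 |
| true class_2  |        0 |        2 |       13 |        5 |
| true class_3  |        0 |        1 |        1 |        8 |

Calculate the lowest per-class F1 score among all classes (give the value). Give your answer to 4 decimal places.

Per-class F1 score (2·TP/(2·TP+FP+FN)):
  class_0: TP=8, FP=2+0+0=2, FN=2+5+4=11 → 16/29 = 0.55172
  class_1: TP=11, FP=2+2+1=5, FN=2+7+0=9 → 22/36 = 0.61111
  class_2: TP=13, FP=5+7+1=13, FN=0+2+5=7 → 26/46 = 0.56522
  class_3: TP=8, FP=4+0+5=9, FN=0+1+1=2 → 16/27 = 0.59259
Lowest is class 'class_0' with F1 score = 0.5517.

0.5517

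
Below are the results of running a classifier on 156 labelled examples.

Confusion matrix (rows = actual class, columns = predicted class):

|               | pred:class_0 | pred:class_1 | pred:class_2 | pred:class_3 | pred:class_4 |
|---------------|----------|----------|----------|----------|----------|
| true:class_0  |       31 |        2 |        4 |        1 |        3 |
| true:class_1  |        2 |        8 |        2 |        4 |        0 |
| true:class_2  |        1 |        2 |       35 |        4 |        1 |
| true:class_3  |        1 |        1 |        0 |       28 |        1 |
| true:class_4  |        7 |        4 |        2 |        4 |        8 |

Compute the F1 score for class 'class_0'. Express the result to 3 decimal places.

0.747

Treat 'class_0' as positive and all other classes as negative.
F1 score = 2·TP/(2·TP+FP+FN).
class_0: TP=31, FP=2+1+1+7=11, FN=2+4+1+3=10 → 62/83 = 0.7470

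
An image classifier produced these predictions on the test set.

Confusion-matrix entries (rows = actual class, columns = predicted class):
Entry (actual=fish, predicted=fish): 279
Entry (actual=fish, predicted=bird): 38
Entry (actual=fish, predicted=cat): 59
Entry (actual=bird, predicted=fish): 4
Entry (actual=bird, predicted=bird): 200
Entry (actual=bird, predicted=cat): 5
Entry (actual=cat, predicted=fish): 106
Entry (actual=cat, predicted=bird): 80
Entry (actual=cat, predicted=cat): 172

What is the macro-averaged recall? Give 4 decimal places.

Per-class recall (TP/(TP+FN)):
  fish: TP=279, FN=38+59=97 → 279/376 = 0.74202
  bird: TP=200, FN=4+5=9 → 200/209 = 0.95694
  cat: TP=172, FN=106+80=186 → 172/358 = 0.48045
Macro-recall = mean = (0.74202 + 0.95694 + 0.48045) / 3 = 0.7265

0.7265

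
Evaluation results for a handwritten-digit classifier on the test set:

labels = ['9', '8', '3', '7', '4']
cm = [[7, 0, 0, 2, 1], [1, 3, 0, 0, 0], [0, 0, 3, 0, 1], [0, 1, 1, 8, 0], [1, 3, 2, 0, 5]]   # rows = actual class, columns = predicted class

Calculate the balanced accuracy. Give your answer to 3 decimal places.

Balanced accuracy = mean of per-class recall.
  9: recall = 7/10 = 0.7000
  8: recall = 3/4 = 0.7500
  3: recall = 3/4 = 0.7500
  7: recall = 8/10 = 0.8000
  4: recall = 5/11 = 0.4545
Mean = (0.7000 + 0.7500 + 0.7500 + 0.8000 + 0.4545) / 5 = 0.691

0.691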